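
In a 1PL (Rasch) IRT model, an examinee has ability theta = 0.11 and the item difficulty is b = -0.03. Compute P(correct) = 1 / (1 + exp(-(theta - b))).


theta - b = 0.11 - -0.03 = 0.14
exp(-(theta - b)) = exp(-0.14) = 0.8694
P = 1 / (1 + 0.8694)
P = 0.5349

0.5349


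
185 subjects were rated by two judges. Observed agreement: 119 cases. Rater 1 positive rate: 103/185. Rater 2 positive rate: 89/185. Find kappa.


P_o = 119/185 = 0.643243
P_e = (103*89 + 82*96) / 34225 = 0.497852
kappa = (P_o - P_e) / (1 - P_e)
kappa = (0.643243 - 0.497852) / (1 - 0.497852)
kappa = 0.2895

0.2895


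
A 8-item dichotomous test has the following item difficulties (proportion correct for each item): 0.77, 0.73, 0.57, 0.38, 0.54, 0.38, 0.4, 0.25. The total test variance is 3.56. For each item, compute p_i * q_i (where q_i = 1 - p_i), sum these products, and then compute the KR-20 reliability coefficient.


For each item, compute p_i * q_i:
  Item 1: 0.77 * 0.23 = 0.1771
  Item 2: 0.73 * 0.27 = 0.1971
  Item 3: 0.57 * 0.43 = 0.2451
  Item 4: 0.38 * 0.62 = 0.2356
  Item 5: 0.54 * 0.46 = 0.2484
  Item 6: 0.38 * 0.62 = 0.2356
  Item 7: 0.4 * 0.6 = 0.24
  Item 8: 0.25 * 0.75 = 0.1875
Sum(p_i * q_i) = 0.1771 + 0.1971 + 0.2451 + 0.2356 + 0.2484 + 0.2356 + 0.24 + 0.1875 = 1.7664
KR-20 = (k/(k-1)) * (1 - Sum(p_i*q_i) / Var_total)
= (8/7) * (1 - 1.7664/3.56)
= 1.1429 * 0.5038
KR-20 = 0.5758

0.5758


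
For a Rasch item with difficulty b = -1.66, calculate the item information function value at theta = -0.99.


P = 1/(1+exp(-(-0.99--1.66))) = 0.6615
I = P*(1-P) = 0.6615 * 0.3385
I = 0.2239

0.2239


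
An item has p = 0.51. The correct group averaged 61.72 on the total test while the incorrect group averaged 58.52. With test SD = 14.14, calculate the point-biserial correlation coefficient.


q = 1 - p = 0.49
rpb = ((M1 - M0) / SD) * sqrt(p * q)
rpb = ((61.72 - 58.52) / 14.14) * sqrt(0.51 * 0.49)
rpb = 0.1131

0.1131


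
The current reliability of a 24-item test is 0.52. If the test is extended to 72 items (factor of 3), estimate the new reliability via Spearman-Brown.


r_new = (n * rxx) / (1 + (n-1) * rxx)
r_new = (3 * 0.52) / (1 + 2 * 0.52)
r_new = 1.56 / 2.04
r_new = 0.7647

0.7647


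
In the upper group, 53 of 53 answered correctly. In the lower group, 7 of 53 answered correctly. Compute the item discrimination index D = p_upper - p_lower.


p_upper = 53/53 = 1.0
p_lower = 7/53 = 0.1321
D = 1.0 - 0.1321 = 0.8679

0.8679


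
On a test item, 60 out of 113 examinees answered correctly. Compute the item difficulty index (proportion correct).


Item difficulty p = number correct / total examinees
p = 60 / 113
p = 0.531

0.531


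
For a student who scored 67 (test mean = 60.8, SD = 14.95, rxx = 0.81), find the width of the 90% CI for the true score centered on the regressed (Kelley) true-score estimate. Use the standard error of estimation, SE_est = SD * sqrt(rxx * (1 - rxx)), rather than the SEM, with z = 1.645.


True score estimate = 0.81*67 + 0.19*60.8 = 65.822
SE_est = SD * sqrt(rxx * (1 - rxx)) = 14.95 * sqrt(0.81 * 0.19) = 14.95 * sqrt(0.1539) = 5.864899
CI = T_est +/- z * SE_est, so width = 2 * z * SE_est = 2 * 1.645 * 5.864899
Width = 19.2955

19.2955


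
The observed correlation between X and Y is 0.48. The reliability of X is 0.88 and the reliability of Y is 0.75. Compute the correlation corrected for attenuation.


r_corrected = rxy / sqrt(rxx * ryy)
= 0.48 / sqrt(0.88 * 0.75)
= 0.48 / sqrt(0.66)
= 0.48 / 0.812404
r_corrected = 0.5908

0.5908


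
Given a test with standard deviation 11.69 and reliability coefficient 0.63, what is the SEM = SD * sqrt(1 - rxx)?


SEM = SD * sqrt(1 - rxx)
SEM = 11.69 * sqrt(1 - 0.63)
SEM = 11.69 * sqrt(0.37) = 11.69 * 0.608276
SEM = 7.1107

7.1107


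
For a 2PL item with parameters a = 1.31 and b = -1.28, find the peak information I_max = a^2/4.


For 2PL, max info at theta = b = -1.28
I_max = a^2 / 4 = 1.31^2 / 4
= 1.7161 / 4
I_max = 0.429

0.429


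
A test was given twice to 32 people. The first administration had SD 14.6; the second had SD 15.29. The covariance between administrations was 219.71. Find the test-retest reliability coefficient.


r = cov(X,Y) / (SD_X * SD_Y)
r = 219.71 / (14.6 * 15.29)
r = 219.71 / 223.234
r = 0.9842

0.9842


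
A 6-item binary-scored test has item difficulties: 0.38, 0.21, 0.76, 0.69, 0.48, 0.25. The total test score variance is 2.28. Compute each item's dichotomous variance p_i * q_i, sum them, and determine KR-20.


For each item, compute p_i * q_i:
  Item 1: 0.38 * 0.62 = 0.2356
  Item 2: 0.21 * 0.79 = 0.1659
  Item 3: 0.76 * 0.24 = 0.1824
  Item 4: 0.69 * 0.31 = 0.2139
  Item 5: 0.48 * 0.52 = 0.2496
  Item 6: 0.25 * 0.75 = 0.1875
Sum(p_i * q_i) = 0.2356 + 0.1659 + 0.1824 + 0.2139 + 0.2496 + 0.1875 = 1.2349
KR-20 = (k/(k-1)) * (1 - Sum(p_i*q_i) / Var_total)
= (6/5) * (1 - 1.2349/2.28)
= 1.2 * 0.4584
KR-20 = 0.5501

0.5501


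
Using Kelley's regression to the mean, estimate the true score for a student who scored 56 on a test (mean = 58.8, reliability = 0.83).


T_est = rxx * X + (1 - rxx) * mean
T_est = 0.83 * 56 + 0.17 * 58.8
T_est = 46.48 + 9.996
T_est = 56.476

56.476


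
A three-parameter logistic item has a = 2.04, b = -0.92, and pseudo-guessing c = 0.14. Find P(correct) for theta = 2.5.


logit = 2.04*(2.5 - -0.92) = 6.9768
P* = 1/(1 + exp(-6.9768)) = 0.9991
P = 0.14 + (1 - 0.14) * 0.9991
P = 0.9992

0.9992


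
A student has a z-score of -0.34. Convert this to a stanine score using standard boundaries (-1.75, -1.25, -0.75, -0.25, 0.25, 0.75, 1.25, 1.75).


Stanine boundaries: [-1.75, -1.25, -0.75, -0.25, 0.25, 0.75, 1.25, 1.75]
z = -0.34
Check each boundary:
  z >= -1.75 -> could be stanine 2
  z >= -1.25 -> could be stanine 3
  z >= -0.75 -> could be stanine 4
  z < -0.25
  z < 0.25
  z < 0.75
  z < 1.25
  z < 1.75
Highest qualifying boundary gives stanine = 4

4


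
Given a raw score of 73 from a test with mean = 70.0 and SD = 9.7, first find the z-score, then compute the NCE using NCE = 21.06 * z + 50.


z = (X - mean) / SD = (73 - 70.0) / 9.7
z = 3.0 / 9.7
z = 0.3093
NCE = NCE = 21.06z + 50
Carry z at full precision (z = 3.0 / 9.7) into the conversion:
NCE = 21.06 * (3.0 / 9.7) + 50 = 63.18 / 9.7 + 50
NCE = 6.5134 + 50
NCE = 56.5134

56.5134


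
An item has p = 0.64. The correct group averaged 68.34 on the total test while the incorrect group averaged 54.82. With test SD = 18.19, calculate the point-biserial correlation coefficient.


q = 1 - p = 0.36
rpb = ((M1 - M0) / SD) * sqrt(p * q)
rpb = ((68.34 - 54.82) / 18.19) * sqrt(0.64 * 0.36)
rpb = 0.3568

0.3568


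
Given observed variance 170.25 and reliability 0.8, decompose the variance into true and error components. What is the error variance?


var_true = rxx * var_obs = 0.8 * 170.25 = 136.2
var_error = var_obs - var_true
var_error = 170.25 - 136.2
var_error = 34.05

34.05


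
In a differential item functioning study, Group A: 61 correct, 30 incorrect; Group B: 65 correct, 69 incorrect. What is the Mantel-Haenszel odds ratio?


Odds_A = 61/30 = 2.0333
Odds_B = 65/69 = 0.942
OR = Odds_A / Odds_B = 2.0333 / 0.942
Exactly, OR = (61 * 69) / (30 * 65) = 4209 / 1950
OR = 2.1585

2.1585


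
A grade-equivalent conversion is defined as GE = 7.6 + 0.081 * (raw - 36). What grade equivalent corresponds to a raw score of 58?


raw - median = 58 - 36 = 22
slope * diff = 0.081 * 22 = 1.782
GE = 7.6 + 1.782
GE = 9.382

9.382


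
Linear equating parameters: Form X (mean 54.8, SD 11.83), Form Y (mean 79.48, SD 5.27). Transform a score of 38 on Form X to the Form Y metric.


slope = SD_Y / SD_X = 5.27 / 11.83 ~ 0.4455
intercept = mean_Y - slope * mean_X = 79.48 - (5.27 / 11.83) * 54.8 ~ 55.0678
Y = slope * X + intercept. To avoid rounding drift from the rounded slope/intercept, evaluate the equivalent form Y = mean_Y + SD_Y * (X - mean_X) / SD_X at full precision:
Y = 79.48 + 5.27 * (38 - 54.8) / 11.83
Y = 79.48 - 5.27 * 16.8 / 11.83
Y = 79.48 - 88.536 / 11.83
Y = 79.48 - 7.484
Y = 71.996

71.996


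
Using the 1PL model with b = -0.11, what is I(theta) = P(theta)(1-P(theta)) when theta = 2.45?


P = 1/(1+exp(-(2.45--0.11))) = 0.9282
I = P*(1-P) = 0.9282 * 0.0718
I = 0.0666

0.0666


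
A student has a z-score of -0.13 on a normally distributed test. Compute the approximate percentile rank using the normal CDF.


CDF(z) = 0.5 * (1 + erf(z/sqrt(2)))
erf(-0.0919) = -0.1034
CDF = 0.4483
Percentile rank = 0.4483 * 100 = 44.83

44.83


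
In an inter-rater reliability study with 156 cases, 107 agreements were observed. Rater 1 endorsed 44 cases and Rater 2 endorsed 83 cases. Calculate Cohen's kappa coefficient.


P_o = 107/156 = 0.685897
P_e = (44*83 + 112*73) / 24336 = 0.486029
kappa = (P_o - P_e) / (1 - P_e)
kappa = (0.685897 - 0.486029) / (1 - 0.486029)
kappa = 0.3889

0.3889


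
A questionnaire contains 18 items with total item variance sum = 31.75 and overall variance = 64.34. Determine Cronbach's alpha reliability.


alpha = (k/(k-1)) * (1 - sum(si^2)/s_total^2)
= (18/17) * (1 - 31.75/64.34)
alpha = 0.5363

0.5363


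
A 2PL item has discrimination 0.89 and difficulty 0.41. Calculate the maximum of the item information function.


For 2PL, max info at theta = b = 0.41
I_max = a^2 / 4 = 0.89^2 / 4
= 0.7921 / 4
I_max = 0.198

0.198


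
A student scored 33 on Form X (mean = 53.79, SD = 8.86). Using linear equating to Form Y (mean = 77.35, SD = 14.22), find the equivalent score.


slope = SD_Y / SD_X = 14.22 / 8.86 ~ 1.605
intercept = mean_Y - slope * mean_X = 77.35 - (14.22 / 8.86) * 53.79 ~ -8.9811
Y = slope * X + intercept. To avoid rounding drift from the rounded slope/intercept, evaluate the equivalent form Y = mean_Y + SD_Y * (X - mean_X) / SD_X at full precision:
Y = 77.35 + 14.22 * (33 - 53.79) / 8.86
Y = 77.35 - 14.22 * 20.79 / 8.86
Y = 77.35 - 295.6338 / 8.86
Y = 77.35 - 33.3672
Y = 43.9828

43.9828


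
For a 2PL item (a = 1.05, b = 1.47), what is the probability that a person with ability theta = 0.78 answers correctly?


a*(theta - b) = 1.05 * (0.78 - 1.47) = -0.7245
exp(--0.7245) = 2.0637
P = 1 / (1 + 2.0637)
P = 0.3264

0.3264


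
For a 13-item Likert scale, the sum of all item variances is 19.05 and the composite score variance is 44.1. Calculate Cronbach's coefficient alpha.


alpha = (k/(k-1)) * (1 - sum(si^2)/s_total^2)
= (13/12) * (1 - 19.05/44.1)
alpha = 0.6154

0.6154


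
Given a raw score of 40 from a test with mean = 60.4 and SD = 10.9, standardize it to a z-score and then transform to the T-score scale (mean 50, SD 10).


z = (X - mean) / SD = (40 - 60.4) / 10.9
z = -20.4 / 10.9
z = -1.8716
T-score = T = 50 + 10z
Carry z at full precision (z = -20.4 / 10.9) into the conversion:
T-score = 50 + 10 * (-20.4 / 10.9) = 50 + -204 / 10.9
T-score = 50 + -18.7156
T-score = 31.2844

31.2844


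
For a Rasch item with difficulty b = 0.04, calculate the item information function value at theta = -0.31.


P = 1/(1+exp(-(-0.31-0.04))) = 0.4134
I = P*(1-P) = 0.4134 * 0.5866
I = 0.2425

0.2425


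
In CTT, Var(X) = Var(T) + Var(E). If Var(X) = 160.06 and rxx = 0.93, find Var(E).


var_true = rxx * var_obs = 0.93 * 160.06 = 148.8558
var_error = var_obs - var_true
var_error = 160.06 - 148.8558
var_error = 11.2042

11.2042


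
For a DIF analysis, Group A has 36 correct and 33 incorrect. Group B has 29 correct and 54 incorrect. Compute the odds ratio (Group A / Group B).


Odds_A = 36/33 = 1.0909
Odds_B = 29/54 = 0.537
OR = Odds_A / Odds_B = 1.0909 / 0.537
Exactly, OR = (36 * 54) / (33 * 29) = 1944 / 957
OR = 2.0313

2.0313


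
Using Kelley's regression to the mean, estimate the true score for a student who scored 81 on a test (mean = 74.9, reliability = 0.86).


T_est = rxx * X + (1 - rxx) * mean
T_est = 0.86 * 81 + 0.14 * 74.9
T_est = 69.66 + 10.486
T_est = 80.146

80.146


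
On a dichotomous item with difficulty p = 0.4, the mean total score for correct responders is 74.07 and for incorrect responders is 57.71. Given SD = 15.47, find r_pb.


q = 1 - p = 0.6
rpb = ((M1 - M0) / SD) * sqrt(p * q)
rpb = ((74.07 - 57.71) / 15.47) * sqrt(0.4 * 0.6)
rpb = 0.5181

0.5181


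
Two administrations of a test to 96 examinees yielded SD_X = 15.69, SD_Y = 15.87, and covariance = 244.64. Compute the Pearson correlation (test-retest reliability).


r = cov(X,Y) / (SD_X * SD_Y)
r = 244.64 / (15.69 * 15.87)
r = 244.64 / 249.0003
r = 0.9825

0.9825


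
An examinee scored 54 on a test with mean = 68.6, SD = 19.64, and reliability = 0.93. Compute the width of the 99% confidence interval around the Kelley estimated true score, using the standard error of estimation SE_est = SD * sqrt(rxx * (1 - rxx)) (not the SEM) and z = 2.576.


True score estimate = 0.93*54 + 0.07*68.6 = 55.022
SE_est = SD * sqrt(rxx * (1 - rxx)) = 19.64 * sqrt(0.93 * 0.07) = 19.64 * sqrt(0.0651) = 5.011087
CI = T_est +/- z * SE_est, so width = 2 * z * SE_est = 2 * 2.576 * 5.011087
Width = 25.8171

25.8171


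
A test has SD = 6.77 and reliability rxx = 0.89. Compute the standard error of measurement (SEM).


SEM = SD * sqrt(1 - rxx)
SEM = 6.77 * sqrt(1 - 0.89)
SEM = 6.77 * sqrt(0.11) = 6.77 * 0.331662
SEM = 2.2454

2.2454


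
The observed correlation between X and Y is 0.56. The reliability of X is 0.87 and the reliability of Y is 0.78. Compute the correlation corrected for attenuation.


r_corrected = rxy / sqrt(rxx * ryy)
= 0.56 / sqrt(0.87 * 0.78)
= 0.56 / sqrt(0.6786)
= 0.56 / 0.823772
r_corrected = 0.6798

0.6798


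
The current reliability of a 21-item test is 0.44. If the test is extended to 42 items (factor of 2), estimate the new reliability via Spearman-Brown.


r_new = (n * rxx) / (1 + (n-1) * rxx)
r_new = (2 * 0.44) / (1 + 1 * 0.44)
r_new = 0.88 / 1.44
r_new = 0.6111

0.6111


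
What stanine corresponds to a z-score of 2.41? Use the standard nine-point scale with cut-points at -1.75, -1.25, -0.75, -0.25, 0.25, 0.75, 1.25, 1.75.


Stanine boundaries: [-1.75, -1.25, -0.75, -0.25, 0.25, 0.75, 1.25, 1.75]
z = 2.41
Check each boundary:
  z >= -1.75 -> could be stanine 2
  z >= -1.25 -> could be stanine 3
  z >= -0.75 -> could be stanine 4
  z >= -0.25 -> could be stanine 5
  z >= 0.25 -> could be stanine 6
  z >= 0.75 -> could be stanine 7
  z >= 1.25 -> could be stanine 8
  z >= 1.75 -> could be stanine 9
Highest qualifying boundary gives stanine = 9

9


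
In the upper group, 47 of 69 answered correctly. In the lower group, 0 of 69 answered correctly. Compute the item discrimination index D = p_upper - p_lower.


p_upper = 47/69 = 0.6812
p_lower = 0/69 = 0.0
D = 0.6812 - 0.0 = 0.6812

0.6812


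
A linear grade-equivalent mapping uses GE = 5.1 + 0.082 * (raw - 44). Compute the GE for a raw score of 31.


raw - median = 31 - 44 = -13
slope * diff = 0.082 * -13 = -1.066
GE = 5.1 + -1.066
GE = 4.034

4.034


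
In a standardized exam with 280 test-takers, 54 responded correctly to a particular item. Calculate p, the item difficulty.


Item difficulty p = number correct / total examinees
p = 54 / 280
p = 0.1929

0.1929


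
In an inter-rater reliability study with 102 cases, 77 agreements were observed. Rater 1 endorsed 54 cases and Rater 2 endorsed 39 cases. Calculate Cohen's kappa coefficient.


P_o = 77/102 = 0.754902
P_e = (54*39 + 48*63) / 10404 = 0.49308
kappa = (P_o - P_e) / (1 - P_e)
kappa = (0.754902 - 0.49308) / (1 - 0.49308)
kappa = 0.5165

0.5165


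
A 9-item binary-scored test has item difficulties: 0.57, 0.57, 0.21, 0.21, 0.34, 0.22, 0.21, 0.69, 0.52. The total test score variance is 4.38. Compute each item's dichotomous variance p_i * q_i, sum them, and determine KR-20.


For each item, compute p_i * q_i:
  Item 1: 0.57 * 0.43 = 0.2451
  Item 2: 0.57 * 0.43 = 0.2451
  Item 3: 0.21 * 0.79 = 0.1659
  Item 4: 0.21 * 0.79 = 0.1659
  Item 5: 0.34 * 0.66 = 0.2244
  Item 6: 0.22 * 0.78 = 0.1716
  Item 7: 0.21 * 0.79 = 0.1659
  Item 8: 0.69 * 0.31 = 0.2139
  Item 9: 0.52 * 0.48 = 0.2496
Sum(p_i * q_i) = 0.2451 + 0.2451 + 0.1659 + 0.1659 + 0.2244 + 0.1716 + 0.1659 + 0.2139 + 0.2496 = 1.8474
KR-20 = (k/(k-1)) * (1 - Sum(p_i*q_i) / Var_total)
= (9/8) * (1 - 1.8474/4.38)
= 1.125 * 0.5782
KR-20 = 0.6505

0.6505


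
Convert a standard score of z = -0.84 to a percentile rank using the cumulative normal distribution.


CDF(z) = 0.5 * (1 + erf(z/sqrt(2)))
erf(-0.594) = -0.5991
CDF = 0.2005
Percentile rank = 0.2005 * 100 = 20.05

20.05


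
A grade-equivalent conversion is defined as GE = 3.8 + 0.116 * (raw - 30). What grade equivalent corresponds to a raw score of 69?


raw - median = 69 - 30 = 39
slope * diff = 0.116 * 39 = 4.524
GE = 3.8 + 4.524
GE = 8.324

8.324


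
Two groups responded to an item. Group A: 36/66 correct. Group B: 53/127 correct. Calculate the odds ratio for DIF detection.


Odds_A = 36/30 = 1.2
Odds_B = 53/74 = 0.7162
OR = Odds_A / Odds_B = 1.2 / 0.7162
Exactly, OR = (36 * 74) / (30 * 53) = 2664 / 1590
OR = 1.6755

1.6755


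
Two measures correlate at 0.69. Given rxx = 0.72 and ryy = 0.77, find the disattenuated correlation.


r_corrected = rxy / sqrt(rxx * ryy)
= 0.69 / sqrt(0.72 * 0.77)
= 0.69 / sqrt(0.5544)
= 0.69 / 0.74458
r_corrected = 0.9267

0.9267


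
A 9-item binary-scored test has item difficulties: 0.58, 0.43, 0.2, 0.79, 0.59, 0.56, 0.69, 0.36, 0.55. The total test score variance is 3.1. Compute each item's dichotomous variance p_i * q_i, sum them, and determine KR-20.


For each item, compute p_i * q_i:
  Item 1: 0.58 * 0.42 = 0.2436
  Item 2: 0.43 * 0.57 = 0.2451
  Item 3: 0.2 * 0.8 = 0.16
  Item 4: 0.79 * 0.21 = 0.1659
  Item 5: 0.59 * 0.41 = 0.2419
  Item 6: 0.56 * 0.44 = 0.2464
  Item 7: 0.69 * 0.31 = 0.2139
  Item 8: 0.36 * 0.64 = 0.2304
  Item 9: 0.55 * 0.45 = 0.2475
Sum(p_i * q_i) = 0.2436 + 0.2451 + 0.16 + 0.1659 + 0.2419 + 0.2464 + 0.2139 + 0.2304 + 0.2475 = 1.9947
KR-20 = (k/(k-1)) * (1 - Sum(p_i*q_i) / Var_total)
= (9/8) * (1 - 1.9947/3.1)
= 1.125 * 0.3565
KR-20 = 0.4011

0.4011


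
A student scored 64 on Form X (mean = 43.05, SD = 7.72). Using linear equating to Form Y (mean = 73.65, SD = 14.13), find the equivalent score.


slope = SD_Y / SD_X = 14.13 / 7.72 ~ 1.8303
intercept = mean_Y - slope * mean_X = 73.65 - (14.13 / 7.72) * 43.05 ~ -5.1449
Y = slope * X + intercept. To avoid rounding drift from the rounded slope/intercept, evaluate the equivalent form Y = mean_Y + SD_Y * (X - mean_X) / SD_X at full precision:
Y = 73.65 + 14.13 * (64 - 43.05) / 7.72
Y = 73.65 + 14.13 * 20.95 / 7.72
Y = 73.65 + 296.0235 / 7.72
Y = 73.65 + 38.345
Y = 111.995

111.995


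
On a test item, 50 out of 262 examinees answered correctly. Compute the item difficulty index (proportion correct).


Item difficulty p = number correct / total examinees
p = 50 / 262
p = 0.1908

0.1908


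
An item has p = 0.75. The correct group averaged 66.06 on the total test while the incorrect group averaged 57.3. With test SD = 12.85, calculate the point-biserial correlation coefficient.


q = 1 - p = 0.25
rpb = ((M1 - M0) / SD) * sqrt(p * q)
rpb = ((66.06 - 57.3) / 12.85) * sqrt(0.75 * 0.25)
rpb = 0.2952

0.2952


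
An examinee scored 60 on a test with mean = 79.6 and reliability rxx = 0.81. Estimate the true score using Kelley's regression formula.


T_est = rxx * X + (1 - rxx) * mean
T_est = 0.81 * 60 + 0.19 * 79.6
T_est = 48.6 + 15.124
T_est = 63.724

63.724


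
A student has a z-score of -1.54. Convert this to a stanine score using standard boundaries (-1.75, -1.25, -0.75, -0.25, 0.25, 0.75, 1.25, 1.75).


Stanine boundaries: [-1.75, -1.25, -0.75, -0.25, 0.25, 0.75, 1.25, 1.75]
z = -1.54
Check each boundary:
  z >= -1.75 -> could be stanine 2
  z < -1.25
  z < -0.75
  z < -0.25
  z < 0.25
  z < 0.75
  z < 1.25
  z < 1.75
Highest qualifying boundary gives stanine = 2

2


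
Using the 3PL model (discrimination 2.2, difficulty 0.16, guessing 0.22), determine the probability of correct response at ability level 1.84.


logit = 2.2*(1.84 - 0.16) = 3.696
P* = 1/(1 + exp(-3.696)) = 0.9758
P = 0.22 + (1 - 0.22) * 0.9758
P = 0.9811

0.9811


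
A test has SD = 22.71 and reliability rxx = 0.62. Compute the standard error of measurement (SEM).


SEM = SD * sqrt(1 - rxx)
SEM = 22.71 * sqrt(1 - 0.62)
SEM = 22.71 * sqrt(0.38) = 22.71 * 0.616441
SEM = 13.9994

13.9994


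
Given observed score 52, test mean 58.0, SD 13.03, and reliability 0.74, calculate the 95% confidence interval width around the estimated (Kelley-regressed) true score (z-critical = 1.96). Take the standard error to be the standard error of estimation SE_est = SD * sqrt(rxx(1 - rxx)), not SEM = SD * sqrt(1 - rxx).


True score estimate = 0.74*52 + 0.26*58.0 = 53.56
SE_est = SD * sqrt(rxx * (1 - rxx)) = 13.03 * sqrt(0.74 * 0.26) = 13.03 * sqrt(0.1924) = 5.715404
CI = T_est +/- z * SE_est, so width = 2 * z * SE_est = 2 * 1.96 * 5.715404
Width = 22.4044

22.4044


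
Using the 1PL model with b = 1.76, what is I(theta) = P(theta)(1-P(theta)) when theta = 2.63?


P = 1/(1+exp(-(2.63-1.76))) = 0.7047
I = P*(1-P) = 0.7047 * 0.2953
I = 0.2081

0.2081


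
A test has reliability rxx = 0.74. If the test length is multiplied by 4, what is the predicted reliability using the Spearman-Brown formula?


r_new = (n * rxx) / (1 + (n-1) * rxx)
r_new = (4 * 0.74) / (1 + 3 * 0.74)
r_new = 2.96 / 3.22
r_new = 0.9193

0.9193


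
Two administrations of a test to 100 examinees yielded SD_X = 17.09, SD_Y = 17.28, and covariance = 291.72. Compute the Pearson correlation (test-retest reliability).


r = cov(X,Y) / (SD_X * SD_Y)
r = 291.72 / (17.09 * 17.28)
r = 291.72 / 295.3152
r = 0.9878

0.9878


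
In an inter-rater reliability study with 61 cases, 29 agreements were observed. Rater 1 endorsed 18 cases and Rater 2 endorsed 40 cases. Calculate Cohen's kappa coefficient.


P_o = 29/61 = 0.47541
P_e = (18*40 + 43*21) / 3721 = 0.436173
kappa = (P_o - P_e) / (1 - P_e)
kappa = (0.47541 - 0.436173) / (1 - 0.436173)
kappa = 0.0696

0.0696


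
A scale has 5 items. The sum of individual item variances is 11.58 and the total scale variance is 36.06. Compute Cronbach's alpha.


alpha = (k/(k-1)) * (1 - sum(si^2)/s_total^2)
= (5/4) * (1 - 11.58/36.06)
alpha = 0.8486

0.8486


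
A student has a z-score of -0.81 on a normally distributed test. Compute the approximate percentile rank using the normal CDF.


CDF(z) = 0.5 * (1 + erf(z/sqrt(2)))
erf(-0.5728) = -0.5821
CDF = 0.209
Percentile rank = 0.209 * 100 = 20.9

20.9


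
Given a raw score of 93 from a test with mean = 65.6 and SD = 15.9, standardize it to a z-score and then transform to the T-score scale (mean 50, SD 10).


z = (X - mean) / SD = (93 - 65.6) / 15.9
z = 27.4 / 15.9
z = 1.7233
T-score = T = 50 + 10z
Carry z at full precision (z = 27.4 / 15.9) into the conversion:
T-score = 50 + 10 * (27.4 / 15.9) = 50 + 274 / 15.9
T-score = 50 + 17.2327
T-score = 67.2327

67.2327


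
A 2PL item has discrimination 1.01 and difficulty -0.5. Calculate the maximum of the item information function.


For 2PL, max info at theta = b = -0.5
I_max = a^2 / 4 = 1.01^2 / 4
= 1.0201 / 4
I_max = 0.255

0.255


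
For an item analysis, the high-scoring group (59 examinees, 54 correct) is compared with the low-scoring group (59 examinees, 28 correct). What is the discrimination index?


p_upper = 54/59 = 0.9153
p_lower = 28/59 = 0.4746
D = 0.9153 - 0.4746 = 0.4407

0.4407


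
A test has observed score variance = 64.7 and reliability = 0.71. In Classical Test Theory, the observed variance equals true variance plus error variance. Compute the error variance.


var_true = rxx * var_obs = 0.71 * 64.7 = 45.937
var_error = var_obs - var_true
var_error = 64.7 - 45.937
var_error = 18.763

18.763


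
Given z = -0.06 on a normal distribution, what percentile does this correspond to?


CDF(z) = 0.5 * (1 + erf(z/sqrt(2)))
erf(-0.0424) = -0.0478
CDF = 0.4761
Percentile rank = 0.4761 * 100 = 47.61

47.61


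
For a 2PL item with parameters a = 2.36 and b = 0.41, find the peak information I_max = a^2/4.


For 2PL, max info at theta = b = 0.41
I_max = a^2 / 4 = 2.36^2 / 4
= 5.5696 / 4
I_max = 1.3924

1.3924


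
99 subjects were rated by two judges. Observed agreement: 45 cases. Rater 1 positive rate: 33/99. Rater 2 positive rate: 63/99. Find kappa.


P_o = 45/99 = 0.454545
P_e = (33*63 + 66*36) / 9801 = 0.454545
kappa = (P_o - P_e) / (1 - P_e)
kappa = (0.454545 - 0.454545) / (1 - 0.454545)
kappa = 0.0

0.0


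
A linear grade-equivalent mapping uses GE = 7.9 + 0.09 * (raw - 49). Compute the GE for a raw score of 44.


raw - median = 44 - 49 = -5
slope * diff = 0.09 * -5 = -0.45
GE = 7.9 + -0.45
GE = 7.45

7.45


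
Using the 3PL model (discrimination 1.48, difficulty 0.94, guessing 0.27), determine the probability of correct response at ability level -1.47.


logit = 1.48*(-1.47 - 0.94) = -3.5668
P* = 1/(1 + exp(--3.5668)) = 0.0275
P = 0.27 + (1 - 0.27) * 0.0275
P = 0.2901

0.2901


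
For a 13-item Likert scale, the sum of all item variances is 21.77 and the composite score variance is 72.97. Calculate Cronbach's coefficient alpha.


alpha = (k/(k-1)) * (1 - sum(si^2)/s_total^2)
= (13/12) * (1 - 21.77/72.97)
alpha = 0.7601

0.7601


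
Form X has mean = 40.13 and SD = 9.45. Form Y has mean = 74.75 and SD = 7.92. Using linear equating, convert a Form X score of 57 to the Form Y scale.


slope = SD_Y / SD_X = 7.92 / 9.45 ~ 0.8381
intercept = mean_Y - slope * mean_X = 74.75 - (7.92 / 9.45) * 40.13 ~ 41.1172
Y = slope * X + intercept. To avoid rounding drift from the rounded slope/intercept, evaluate the equivalent form Y = mean_Y + SD_Y * (X - mean_X) / SD_X at full precision:
Y = 74.75 + 7.92 * (57 - 40.13) / 9.45
Y = 74.75 + 7.92 * 16.87 / 9.45
Y = 74.75 + 133.6104 / 9.45
Y = 74.75 + 14.1387
Y = 88.8887

88.8887


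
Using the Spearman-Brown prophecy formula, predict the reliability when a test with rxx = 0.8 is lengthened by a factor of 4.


r_new = (n * rxx) / (1 + (n-1) * rxx)
r_new = (4 * 0.8) / (1 + 3 * 0.8)
r_new = 3.2 / 3.4
r_new = 0.9412

0.9412


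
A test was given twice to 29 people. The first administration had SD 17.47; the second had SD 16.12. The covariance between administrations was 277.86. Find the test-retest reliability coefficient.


r = cov(X,Y) / (SD_X * SD_Y)
r = 277.86 / (17.47 * 16.12)
r = 277.86 / 281.6164
r = 0.9867

0.9867


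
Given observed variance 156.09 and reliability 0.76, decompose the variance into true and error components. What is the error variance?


var_true = rxx * var_obs = 0.76 * 156.09 = 118.6284
var_error = var_obs - var_true
var_error = 156.09 - 118.6284
var_error = 37.4616

37.4616


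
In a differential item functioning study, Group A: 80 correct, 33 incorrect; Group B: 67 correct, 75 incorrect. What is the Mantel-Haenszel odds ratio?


Odds_A = 80/33 = 2.4242
Odds_B = 67/75 = 0.8933
OR = Odds_A / Odds_B = 2.4242 / 0.8933
Exactly, OR = (80 * 75) / (33 * 67) = 6000 / 2211
OR = 2.7137

2.7137


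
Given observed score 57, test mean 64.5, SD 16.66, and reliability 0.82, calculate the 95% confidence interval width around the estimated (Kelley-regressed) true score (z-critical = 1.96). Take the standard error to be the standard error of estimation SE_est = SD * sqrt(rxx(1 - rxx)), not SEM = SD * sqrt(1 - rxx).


True score estimate = 0.82*57 + 0.18*64.5 = 58.35
SE_est = SD * sqrt(rxx * (1 - rxx)) = 16.66 * sqrt(0.82 * 0.18) = 16.66 * sqrt(0.1476) = 6.400563
CI = T_est +/- z * SE_est, so width = 2 * z * SE_est = 2 * 1.96 * 6.400563
Width = 25.0902

25.0902


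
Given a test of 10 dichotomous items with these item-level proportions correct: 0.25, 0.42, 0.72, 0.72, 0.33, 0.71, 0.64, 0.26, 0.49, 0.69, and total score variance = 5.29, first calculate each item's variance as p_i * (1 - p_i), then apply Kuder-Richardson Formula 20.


For each item, compute p_i * q_i:
  Item 1: 0.25 * 0.75 = 0.1875
  Item 2: 0.42 * 0.58 = 0.2436
  Item 3: 0.72 * 0.28 = 0.2016
  Item 4: 0.72 * 0.28 = 0.2016
  Item 5: 0.33 * 0.67 = 0.2211
  Item 6: 0.71 * 0.29 = 0.2059
  Item 7: 0.64 * 0.36 = 0.2304
  Item 8: 0.26 * 0.74 = 0.1924
  Item 9: 0.49 * 0.51 = 0.2499
  Item 10: 0.69 * 0.31 = 0.2139
Sum(p_i * q_i) = 0.1875 + 0.2436 + 0.2016 + 0.2016 + 0.2211 + 0.2059 + 0.2304 + 0.1924 + 0.2499 + 0.2139 = 2.1479
KR-20 = (k/(k-1)) * (1 - Sum(p_i*q_i) / Var_total)
= (10/9) * (1 - 2.1479/5.29)
= 1.1111 * 0.594
KR-20 = 0.66

0.66


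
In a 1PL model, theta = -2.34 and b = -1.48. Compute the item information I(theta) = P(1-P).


P = 1/(1+exp(-(-2.34--1.48))) = 0.2973
I = P*(1-P) = 0.2973 * 0.7027
I = 0.2089

0.2089


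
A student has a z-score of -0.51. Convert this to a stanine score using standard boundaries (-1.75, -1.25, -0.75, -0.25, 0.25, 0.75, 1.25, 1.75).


Stanine boundaries: [-1.75, -1.25, -0.75, -0.25, 0.25, 0.75, 1.25, 1.75]
z = -0.51
Check each boundary:
  z >= -1.75 -> could be stanine 2
  z >= -1.25 -> could be stanine 3
  z >= -0.75 -> could be stanine 4
  z < -0.25
  z < 0.25
  z < 0.75
  z < 1.25
  z < 1.75
Highest qualifying boundary gives stanine = 4

4


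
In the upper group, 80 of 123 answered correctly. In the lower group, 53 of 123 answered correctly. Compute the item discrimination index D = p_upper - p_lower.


p_upper = 80/123 = 0.6504
p_lower = 53/123 = 0.4309
D = 0.6504 - 0.4309 = 0.2195

0.2195


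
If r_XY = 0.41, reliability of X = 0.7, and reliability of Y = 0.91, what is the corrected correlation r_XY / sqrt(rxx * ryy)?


r_corrected = rxy / sqrt(rxx * ryy)
= 0.41 / sqrt(0.7 * 0.91)
= 0.41 / sqrt(0.637)
= 0.41 / 0.798123
r_corrected = 0.5137

0.5137


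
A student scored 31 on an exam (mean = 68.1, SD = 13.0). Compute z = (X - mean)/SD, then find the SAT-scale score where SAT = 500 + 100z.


z = (X - mean) / SD = (31 - 68.1) / 13.0
z = -37.1 / 13.0
z = -2.8538
SAT-scale = SAT = 500 + 100z
Carry z at full precision (z = -37.1 / 13.0) into the conversion:
SAT-scale = 500 + 100 * (-37.1 / 13.0) = 500 + -3710 / 13.0
SAT-scale = 500 + -285.3846
SAT-scale = 214.6154

214.6154


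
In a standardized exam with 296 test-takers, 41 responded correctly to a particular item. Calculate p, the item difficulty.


Item difficulty p = number correct / total examinees
p = 41 / 296
p = 0.1385

0.1385


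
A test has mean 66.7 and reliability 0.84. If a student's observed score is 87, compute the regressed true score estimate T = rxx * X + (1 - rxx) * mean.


T_est = rxx * X + (1 - rxx) * mean
T_est = 0.84 * 87 + 0.16 * 66.7
T_est = 73.08 + 10.672
T_est = 83.752

83.752


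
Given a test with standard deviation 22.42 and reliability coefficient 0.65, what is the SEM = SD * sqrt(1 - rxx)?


SEM = SD * sqrt(1 - rxx)
SEM = 22.42 * sqrt(1 - 0.65)
SEM = 22.42 * sqrt(0.35) = 22.42 * 0.591608
SEM = 13.2639

13.2639


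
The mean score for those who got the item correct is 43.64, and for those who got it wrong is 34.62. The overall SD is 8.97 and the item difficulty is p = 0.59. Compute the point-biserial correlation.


q = 1 - p = 0.41
rpb = ((M1 - M0) / SD) * sqrt(p * q)
rpb = ((43.64 - 34.62) / 8.97) * sqrt(0.59 * 0.41)
rpb = 0.4946

0.4946


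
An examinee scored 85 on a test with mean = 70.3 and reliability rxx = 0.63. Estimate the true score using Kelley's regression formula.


T_est = rxx * X + (1 - rxx) * mean
T_est = 0.63 * 85 + 0.37 * 70.3
T_est = 53.55 + 26.011
T_est = 79.561

79.561


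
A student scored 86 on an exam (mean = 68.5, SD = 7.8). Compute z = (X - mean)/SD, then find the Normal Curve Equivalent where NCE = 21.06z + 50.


z = (X - mean) / SD = (86 - 68.5) / 7.8
z = 17.5 / 7.8
z = 2.2436
NCE = NCE = 21.06z + 50
Carry z at full precision (z = 17.5 / 7.8) into the conversion:
NCE = 21.06 * (17.5 / 7.8) + 50 = 368.55 / 7.8 + 50
NCE = 47.25 + 50
NCE = 97.25

97.25


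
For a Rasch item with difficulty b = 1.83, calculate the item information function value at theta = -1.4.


P = 1/(1+exp(-(-1.4-1.83))) = 0.0381
I = P*(1-P) = 0.0381 * 0.9619
I = 0.0366

0.0366


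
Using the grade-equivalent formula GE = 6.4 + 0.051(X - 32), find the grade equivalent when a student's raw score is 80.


raw - median = 80 - 32 = 48
slope * diff = 0.051 * 48 = 2.448
GE = 6.4 + 2.448
GE = 8.848

8.848


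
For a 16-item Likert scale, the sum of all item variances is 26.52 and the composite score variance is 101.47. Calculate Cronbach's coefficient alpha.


alpha = (k/(k-1)) * (1 - sum(si^2)/s_total^2)
= (16/15) * (1 - 26.52/101.47)
alpha = 0.7879

0.7879


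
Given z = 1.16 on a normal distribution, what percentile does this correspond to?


CDF(z) = 0.5 * (1 + erf(z/sqrt(2)))
erf(0.8202) = 0.754
CDF = 0.877
Percentile rank = 0.877 * 100 = 87.7

87.7


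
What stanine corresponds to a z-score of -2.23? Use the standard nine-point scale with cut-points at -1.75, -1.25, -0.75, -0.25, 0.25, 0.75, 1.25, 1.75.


Stanine boundaries: [-1.75, -1.25, -0.75, -0.25, 0.25, 0.75, 1.25, 1.75]
z = -2.23
Check each boundary:
  z < -1.75
  z < -1.25
  z < -0.75
  z < -0.25
  z < 0.25
  z < 0.75
  z < 1.25
  z < 1.75
Highest qualifying boundary gives stanine = 1

1


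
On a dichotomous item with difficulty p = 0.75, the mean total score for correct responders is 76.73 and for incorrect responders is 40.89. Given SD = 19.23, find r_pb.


q = 1 - p = 0.25
rpb = ((M1 - M0) / SD) * sqrt(p * q)
rpb = ((76.73 - 40.89) / 19.23) * sqrt(0.75 * 0.25)
rpb = 0.807

0.807


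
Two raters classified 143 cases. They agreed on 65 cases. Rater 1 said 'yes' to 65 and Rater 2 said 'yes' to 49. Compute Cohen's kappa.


P_o = 65/143 = 0.454545
P_e = (65*49 + 78*94) / 20449 = 0.514304
kappa = (P_o - P_e) / (1 - P_e)
kappa = (0.454545 - 0.514304) / (1 - 0.514304)
kappa = -0.123

-0.123


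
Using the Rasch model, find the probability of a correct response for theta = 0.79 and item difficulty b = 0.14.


theta - b = 0.79 - 0.14 = 0.65
exp(-(theta - b)) = exp(-0.65) = 0.522
P = 1 / (1 + 0.522)
P = 0.657

0.657


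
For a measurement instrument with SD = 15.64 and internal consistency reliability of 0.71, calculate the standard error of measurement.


SEM = SD * sqrt(1 - rxx)
SEM = 15.64 * sqrt(1 - 0.71)
SEM = 15.64 * sqrt(0.29) = 15.64 * 0.538516
SEM = 8.4224

8.4224


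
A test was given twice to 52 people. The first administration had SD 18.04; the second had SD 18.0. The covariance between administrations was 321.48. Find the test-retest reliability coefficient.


r = cov(X,Y) / (SD_X * SD_Y)
r = 321.48 / (18.04 * 18.0)
r = 321.48 / 324.72
r = 0.99

0.99


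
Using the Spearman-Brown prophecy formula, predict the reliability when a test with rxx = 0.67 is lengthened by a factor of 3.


r_new = (n * rxx) / (1 + (n-1) * rxx)
r_new = (3 * 0.67) / (1 + 2 * 0.67)
r_new = 2.01 / 2.34
r_new = 0.859

0.859


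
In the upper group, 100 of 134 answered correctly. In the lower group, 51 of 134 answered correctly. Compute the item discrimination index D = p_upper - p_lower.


p_upper = 100/134 = 0.7463
p_lower = 51/134 = 0.3806
D = 0.7463 - 0.3806 = 0.3657

0.3657


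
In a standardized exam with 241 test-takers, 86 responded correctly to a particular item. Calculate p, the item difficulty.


Item difficulty p = number correct / total examinees
p = 86 / 241
p = 0.3568

0.3568


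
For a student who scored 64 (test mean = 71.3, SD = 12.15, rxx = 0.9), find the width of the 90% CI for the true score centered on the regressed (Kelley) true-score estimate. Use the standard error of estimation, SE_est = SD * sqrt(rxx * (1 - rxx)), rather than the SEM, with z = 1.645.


True score estimate = 0.9*64 + 0.1*71.3 = 64.73
SE_est = SD * sqrt(rxx * (1 - rxx)) = 12.15 * sqrt(0.9 * 0.1) = 12.15 * sqrt(0.09) = 3.645
CI = T_est +/- z * SE_est, so width = 2 * z * SE_est = 2 * 1.645 * 3.645
Width = 11.9921

11.9921


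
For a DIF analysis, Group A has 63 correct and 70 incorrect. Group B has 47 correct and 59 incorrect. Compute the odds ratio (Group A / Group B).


Odds_A = 63/70 = 0.9
Odds_B = 47/59 = 0.7966
OR = Odds_A / Odds_B = 0.9 / 0.7966
Exactly, OR = (63 * 59) / (70 * 47) = 3717 / 3290
OR = 1.1298

1.1298


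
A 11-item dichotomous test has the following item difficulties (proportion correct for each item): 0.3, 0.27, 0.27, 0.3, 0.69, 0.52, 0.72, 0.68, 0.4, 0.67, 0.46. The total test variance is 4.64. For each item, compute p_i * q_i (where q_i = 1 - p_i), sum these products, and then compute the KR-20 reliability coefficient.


For each item, compute p_i * q_i:
  Item 1: 0.3 * 0.7 = 0.21
  Item 2: 0.27 * 0.73 = 0.1971
  Item 3: 0.27 * 0.73 = 0.1971
  Item 4: 0.3 * 0.7 = 0.21
  Item 5: 0.69 * 0.31 = 0.2139
  Item 6: 0.52 * 0.48 = 0.2496
  Item 7: 0.72 * 0.28 = 0.2016
  Item 8: 0.68 * 0.32 = 0.2176
  Item 9: 0.4 * 0.6 = 0.24
  Item 10: 0.67 * 0.33 = 0.2211
  Item 11: 0.46 * 0.54 = 0.2484
Sum(p_i * q_i) = 0.21 + 0.1971 + 0.1971 + 0.21 + 0.2139 + 0.2496 + 0.2016 + 0.2176 + 0.24 + 0.2211 + 0.2484 = 2.4064
KR-20 = (k/(k-1)) * (1 - Sum(p_i*q_i) / Var_total)
= (11/10) * (1 - 2.4064/4.64)
= 1.1 * 0.4814
KR-20 = 0.5295

0.5295


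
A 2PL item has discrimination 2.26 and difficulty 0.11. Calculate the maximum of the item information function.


For 2PL, max info at theta = b = 0.11
I_max = a^2 / 4 = 2.26^2 / 4
= 5.1076 / 4
I_max = 1.2769

1.2769


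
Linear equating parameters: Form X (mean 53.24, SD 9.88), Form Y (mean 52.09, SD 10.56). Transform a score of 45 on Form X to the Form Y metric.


slope = SD_Y / SD_X = 10.56 / 9.88 ~ 1.0688
intercept = mean_Y - slope * mean_X = 52.09 - (10.56 / 9.88) * 53.24 ~ -4.8143
Y = slope * X + intercept. To avoid rounding drift from the rounded slope/intercept, evaluate the equivalent form Y = mean_Y + SD_Y * (X - mean_X) / SD_X at full precision:
Y = 52.09 + 10.56 * (45 - 53.24) / 9.88
Y = 52.09 - 10.56 * 8.24 / 9.88
Y = 52.09 - 87.0144 / 9.88
Y = 52.09 - 8.8071
Y = 43.2829

43.2829


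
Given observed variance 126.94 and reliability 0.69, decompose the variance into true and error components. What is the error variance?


var_true = rxx * var_obs = 0.69 * 126.94 = 87.5886
var_error = var_obs - var_true
var_error = 126.94 - 87.5886
var_error = 39.3514

39.3514


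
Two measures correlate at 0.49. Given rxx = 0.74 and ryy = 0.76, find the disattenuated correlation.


r_corrected = rxy / sqrt(rxx * ryy)
= 0.49 / sqrt(0.74 * 0.76)
= 0.49 / sqrt(0.5624)
= 0.49 / 0.749933
r_corrected = 0.6534

0.6534


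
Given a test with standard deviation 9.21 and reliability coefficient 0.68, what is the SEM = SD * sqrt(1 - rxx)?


SEM = SD * sqrt(1 - rxx)
SEM = 9.21 * sqrt(1 - 0.68)
SEM = 9.21 * sqrt(0.32) = 9.21 * 0.565685
SEM = 5.21

5.21


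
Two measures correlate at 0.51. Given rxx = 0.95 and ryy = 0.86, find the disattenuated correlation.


r_corrected = rxy / sqrt(rxx * ryy)
= 0.51 / sqrt(0.95 * 0.86)
= 0.51 / sqrt(0.817)
= 0.51 / 0.903881
r_corrected = 0.5642

0.5642


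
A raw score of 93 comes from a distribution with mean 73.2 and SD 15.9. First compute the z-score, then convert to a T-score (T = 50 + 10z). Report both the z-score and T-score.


z = (X - mean) / SD = (93 - 73.2) / 15.9
z = 19.8 / 15.9
z = 1.2453
T-score = T = 50 + 10z
Carry z at full precision (z = 19.8 / 15.9) into the conversion:
T-score = 50 + 10 * (19.8 / 15.9) = 50 + 198 / 15.9
T-score = 50 + 12.4528
T-score = 62.4528

62.4528


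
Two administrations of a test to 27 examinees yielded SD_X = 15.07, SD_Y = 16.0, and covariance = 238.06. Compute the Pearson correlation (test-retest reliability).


r = cov(X,Y) / (SD_X * SD_Y)
r = 238.06 / (15.07 * 16.0)
r = 238.06 / 241.12
r = 0.9873

0.9873


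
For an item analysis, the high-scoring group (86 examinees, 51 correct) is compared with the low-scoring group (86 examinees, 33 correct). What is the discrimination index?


p_upper = 51/86 = 0.593
p_lower = 33/86 = 0.3837
D = 0.593 - 0.3837 = 0.2093

0.2093


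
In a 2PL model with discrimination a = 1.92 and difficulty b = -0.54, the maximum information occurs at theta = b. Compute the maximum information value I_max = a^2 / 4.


For 2PL, max info at theta = b = -0.54
I_max = a^2 / 4 = 1.92^2 / 4
= 3.6864 / 4
I_max = 0.9216

0.9216
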